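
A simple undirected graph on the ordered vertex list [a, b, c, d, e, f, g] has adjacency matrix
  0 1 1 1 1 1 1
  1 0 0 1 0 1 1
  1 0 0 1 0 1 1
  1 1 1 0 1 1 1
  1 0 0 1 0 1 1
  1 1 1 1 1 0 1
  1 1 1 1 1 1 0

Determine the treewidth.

4

A width-4 tree decomposition is:
Bags: B1 = {a, d, e, f, g}  B2 = {a, b, d, f, g}  B3 = {a, c, d, f, g}
Tree: B1–B2, B1–B3
Each bag holds 5 vertices, so the decomposition has width 4, which upper-bounds the treewidth. For the lower bound, the 5 vertices {a, d, e, f, g} are pairwise adjacent, and any tree decomposition puts a clique entirely inside one bag — forcing width ≥ 4. The upper and lower bounds meet at 4, so that is the treewidth.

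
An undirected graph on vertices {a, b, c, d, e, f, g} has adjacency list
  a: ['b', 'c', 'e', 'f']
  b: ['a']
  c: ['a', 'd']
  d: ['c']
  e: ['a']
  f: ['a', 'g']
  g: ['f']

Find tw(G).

1

A width-1 tree decomposition is:
Bags: B1 = {c, d}  B2 = {a, c}  B3 = {a, f}  B4 = {f, g}  B5 = {a, b}  B6 = {a, e}
Tree: B1–B2, B2–B3, B3–B4, B3–B5, B5–B6
Each bag holds 2 vertices, so the decomposition has width 1, which upper-bounds the treewidth. G has an edge, so its treewidth is at least 1. Therefore the treewidth is 1.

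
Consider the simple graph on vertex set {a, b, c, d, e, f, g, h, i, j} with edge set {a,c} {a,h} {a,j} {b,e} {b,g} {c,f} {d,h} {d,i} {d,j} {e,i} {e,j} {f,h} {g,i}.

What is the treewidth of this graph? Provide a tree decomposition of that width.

Treewidth 2.
Bags: B1 = {a, c, f}  B2 = {a, f, h}  B3 = {a, h, j}  B4 = {d, h, j}  B5 = {d, e, j}  B6 = {d, e, i}  B7 = {b, e, i}  B8 = {b, g, i}
Tree: B1–B2, B2–B3, B3–B4, B4–B5, B5–B6, B6–B7, B7–B8

Every bag has size at most 3, so the width is 3 − 1 = 2 and tw(G) ≤ 2. Since c–f–h–a–c is a cycle in G, G is not acyclic. Forests are exactly the graphs of treewidth ≤ 1, so tw(G) ≥ 2. Hence tw(G) = 2 exactly.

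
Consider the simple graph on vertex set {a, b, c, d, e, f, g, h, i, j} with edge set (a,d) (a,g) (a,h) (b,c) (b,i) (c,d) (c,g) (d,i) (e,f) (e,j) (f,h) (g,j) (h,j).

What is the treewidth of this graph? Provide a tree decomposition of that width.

Treewidth 2.
One optimal decomposition is:
Bags: B1 = {e, f, h}  B2 = {e, h, j}  B3 = {a, h, j}  B4 = {a, g, j}  B5 = {a, d, g}  B6 = {c, d, g}  B7 = {c, d, i}  B8 = {b, c, i}
Tree: B1–B2, B2–B3, B3–B4, B4–B5, B5–B6, B6–B7, B7–B8

Every bag has size at most 3, so the width is 3 − 1 = 2 and tw(G) ≤ 2. Since f–e–j–h–f is a cycle in G, G is not acyclic. Forests are exactly the graphs of treewidth ≤ 1, so tw(G) ≥ 2. Therefore the treewidth is 2.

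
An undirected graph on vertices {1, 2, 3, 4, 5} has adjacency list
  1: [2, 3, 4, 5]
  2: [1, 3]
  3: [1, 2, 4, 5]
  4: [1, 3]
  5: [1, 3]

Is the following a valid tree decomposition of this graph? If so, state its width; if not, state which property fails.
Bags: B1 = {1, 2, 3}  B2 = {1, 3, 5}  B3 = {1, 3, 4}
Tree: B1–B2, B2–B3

Vertex coverage: the bags together contain {1, 2, 3, 4, 5}, the full vertex set. Edge coverage: each edge of G has both endpoints in at least one bag. Running intersection: for every vertex, the bags containing it form a connected subtree. All three properties hold, so this is a valid tree decomposition of width max|bag| − 1 = 2, and hence tw(G) ≤ 2.

Yes; width 2.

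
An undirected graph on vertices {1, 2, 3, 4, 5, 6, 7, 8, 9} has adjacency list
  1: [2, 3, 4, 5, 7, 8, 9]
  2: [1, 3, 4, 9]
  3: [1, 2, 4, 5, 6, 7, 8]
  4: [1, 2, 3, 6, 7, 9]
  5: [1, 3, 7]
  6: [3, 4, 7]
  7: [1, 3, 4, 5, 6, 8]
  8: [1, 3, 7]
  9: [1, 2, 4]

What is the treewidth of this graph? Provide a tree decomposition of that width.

Each bag holds 4 vertices, so the decomposition has width 3, which upper-bounds the treewidth. Conversely, {1, 2, 4, 9} is a clique of size 4, and the vertices of any clique must share a bag in every tree decomposition; so some bag has ≥ 4 vertices and tw(G) ≥ 3. The upper and lower bounds meet at 3, so that is the treewidth.

Treewidth 3.
One such decomposition:
Bags: B1 = {1, 3, 4, 7}  B2 = {1, 2, 3, 4}  B3 = {1, 2, 4, 9}  B4 = {1, 3, 5, 7}  B5 = {1, 3, 7, 8}  B6 = {3, 4, 6, 7}
Tree: B1–B2, B2–B3, B1–B4, B4–B5, B1–B6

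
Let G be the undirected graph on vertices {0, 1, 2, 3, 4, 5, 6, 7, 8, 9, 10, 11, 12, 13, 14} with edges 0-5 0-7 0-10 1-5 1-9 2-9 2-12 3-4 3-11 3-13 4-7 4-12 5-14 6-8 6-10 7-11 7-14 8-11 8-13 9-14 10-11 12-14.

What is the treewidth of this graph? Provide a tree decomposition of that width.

Treewidth 3.
Bags: B1 = {1, 2, 5, 9}  B2 = {2, 5, 9, 14}  B3 = {2, 5, 12, 14}  B4 = {0, 5, 12, 14}  B5 = {0, 7, 12, 14}  B6 = {0, 4, 7, 12}  B7 = {0, 4, 7, 10}  B8 = {4, 7, 10, 11}  B9 = {3, 4, 10, 11}  B10 = {3, 6, 10, 11}  B11 = {3, 6, 8, 11}  B12 = {3, 6, 8, 13}
Tree: B1–B2, B2–B3, B3–B4, B4–B5, B5–B6, B6–B7, B7–B8, B8–B9, B9–B10, B10–B11, B11–B12

The largest bag has 4 vertices, giving width 3; this decomposition certifies tw(G) ≤ 3. For the lower bound: the 4 vertex sets {1,2,9}, {5}, {14}, {0,4,7,12} are disjoint, each induces a connected subgraph, and every pair is joined by at least one edge of G. Contracting each set to a single vertex therefore yields K_{4} as a minor, and since treewidth is minor-monotone, tw(G) ≥ tw(K_{4}) = 3. Hence tw(G) = 3 exactly.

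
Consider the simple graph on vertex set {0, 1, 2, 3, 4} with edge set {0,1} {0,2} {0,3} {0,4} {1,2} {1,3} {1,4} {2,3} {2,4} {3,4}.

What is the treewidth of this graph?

4

A width-4 tree decomposition is:
Bags: B1 = {0, 1, 2, 3, 4}
Tree: (single bag)
With just one bag of size 5, the width is 5 − 1 = 4, so tw(G) ≤ 4. On the other hand G contains the 5-clique {0, 1, 2, 3, 4}. A clique must lie in a single bag of any decomposition, so no decomposition can have width below 4. Therefore the treewidth is 4.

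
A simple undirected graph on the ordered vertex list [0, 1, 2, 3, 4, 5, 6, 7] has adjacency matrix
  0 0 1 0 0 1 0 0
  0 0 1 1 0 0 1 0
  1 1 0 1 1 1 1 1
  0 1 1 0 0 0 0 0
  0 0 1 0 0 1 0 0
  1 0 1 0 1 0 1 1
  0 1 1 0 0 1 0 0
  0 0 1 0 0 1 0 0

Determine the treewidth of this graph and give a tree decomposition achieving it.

Treewidth 2.
One such decomposition:
Bags: B1 = {0, 2, 5}  B2 = {2, 4, 5}  B3 = {2, 5, 6}  B4 = {2, 5, 7}  B5 = {1, 2, 6}  B6 = {1, 2, 3}
Tree: B1–B2, B2–B3, B3–B4, B3–B5, B5–B6

Each bag holds 3 vertices, so the decomposition has width 2, which upper-bounds the treewidth. For the lower bound, the 3 vertices {1, 2, 3} are pairwise adjacent, and any tree decomposition puts a clique entirely inside one bag — forcing width ≥ 2. The upper and lower bounds meet at 2, so that is the treewidth.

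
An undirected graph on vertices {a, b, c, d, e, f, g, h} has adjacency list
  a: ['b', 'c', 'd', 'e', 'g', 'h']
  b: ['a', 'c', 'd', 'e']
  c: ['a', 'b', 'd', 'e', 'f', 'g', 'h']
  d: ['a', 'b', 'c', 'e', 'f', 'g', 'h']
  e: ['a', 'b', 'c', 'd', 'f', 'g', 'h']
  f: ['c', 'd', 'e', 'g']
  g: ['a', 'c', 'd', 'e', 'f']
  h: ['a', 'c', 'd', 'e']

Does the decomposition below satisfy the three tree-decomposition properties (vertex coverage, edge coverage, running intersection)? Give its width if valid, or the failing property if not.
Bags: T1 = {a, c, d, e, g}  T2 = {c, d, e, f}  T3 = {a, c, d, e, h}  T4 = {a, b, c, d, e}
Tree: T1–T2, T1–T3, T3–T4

No — edge (g,f) lies in no bag.

A tree decomposition must satisfy three properties: every vertex lies in some bag; for every edge, both endpoints lie together in some bag; and for every vertex, the bags containing it form a connected subtree. Here edge (g,f) lies in no bag, so the decomposition is invalid.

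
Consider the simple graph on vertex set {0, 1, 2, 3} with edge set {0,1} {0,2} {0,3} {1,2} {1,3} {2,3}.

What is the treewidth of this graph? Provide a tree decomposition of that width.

A single bag containing all 4 vertices is trivially a valid decomposition of width 3. For the lower bound, the 4 vertices {0, 1, 2, 3} are pairwise adjacent, and any tree decomposition puts a clique entirely inside one bag — forcing width ≥ 3. Hence tw(G) = 3 exactly.

Treewidth 3.
One optimal decomposition is:
Bags: B1 = {0, 1, 2, 3}
Tree: (single bag)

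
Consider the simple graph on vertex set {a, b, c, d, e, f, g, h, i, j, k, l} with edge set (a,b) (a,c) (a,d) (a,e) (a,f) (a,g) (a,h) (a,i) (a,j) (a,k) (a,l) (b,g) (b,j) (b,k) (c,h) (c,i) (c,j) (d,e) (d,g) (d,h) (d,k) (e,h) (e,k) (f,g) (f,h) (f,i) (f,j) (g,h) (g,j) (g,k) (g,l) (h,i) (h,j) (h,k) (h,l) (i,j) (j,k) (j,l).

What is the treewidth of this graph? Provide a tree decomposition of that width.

Each bag holds 5 vertices, so the decomposition has width 4, which upper-bounds the treewidth. For the lower bound, the 5 vertices {a, d, g, h, k} are pairwise adjacent, and any tree decomposition puts a clique entirely inside one bag — forcing width ≥ 4. Therefore the treewidth is 4.

Treewidth 4.
Bags: B1 = {a, d, g, h, k}  B2 = {a, g, h, j, k}  B3 = {a, d, e, h, k}  B4 = {a, f, g, h, j}  B5 = {a, b, g, j, k}  B6 = {a, g, h, j, l}  B7 = {a, f, h, i, j}  B8 = {a, c, h, i, j}
Tree: B1–B2, B1–B3, B2–B4, B2–B5, B2–B6, B4–B7, B7–B8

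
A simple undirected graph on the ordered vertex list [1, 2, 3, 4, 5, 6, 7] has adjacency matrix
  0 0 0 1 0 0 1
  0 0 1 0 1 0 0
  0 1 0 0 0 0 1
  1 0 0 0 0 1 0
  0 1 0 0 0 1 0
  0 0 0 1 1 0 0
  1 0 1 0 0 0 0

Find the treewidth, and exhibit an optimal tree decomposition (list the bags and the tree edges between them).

The largest bag has 3 vertices, giving width 2; this decomposition certifies tw(G) ≤ 2. The edges 7–1–4–6–5–2–3–7 form a cycle, so G is not a tree and its treewidth is at least 2. Combining the bounds, tw(G) = 2.

Treewidth 2.
Bags: B1 = {1, 4, 7}  B2 = {4, 6, 7}  B3 = {5, 6, 7}  B4 = {2, 5, 7}  B5 = {2, 3, 7}
Tree: B1–B2, B2–B3, B3–B4, B4–B5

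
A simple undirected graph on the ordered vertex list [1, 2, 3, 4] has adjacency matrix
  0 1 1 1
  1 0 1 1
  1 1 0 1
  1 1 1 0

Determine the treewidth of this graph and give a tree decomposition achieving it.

Treewidth 3.
One such decomposition:
Bags: B1 = {1, 2, 3, 4}
Tree: (single bag)

A single bag containing all 4 vertices is trivially a valid decomposition of width 3. For the lower bound, the 4 vertices {1, 2, 3, 4} are pairwise adjacent, and any tree decomposition puts a clique entirely inside one bag — forcing width ≥ 3. The upper and lower bounds meet at 3, so that is the treewidth.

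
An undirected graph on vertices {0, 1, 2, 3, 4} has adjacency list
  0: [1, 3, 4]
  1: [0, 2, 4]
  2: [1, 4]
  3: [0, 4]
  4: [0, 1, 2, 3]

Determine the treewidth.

2

A width-2 tree decomposition is:
Bags: B1 = {1, 2, 4}  B2 = {0, 1, 4}  B3 = {0, 3, 4}
Tree: B1–B2, B2–B3
Every bag has size at most 3, so the width is 3 − 1 = 2 and tw(G) ≤ 2. Conversely, {0, 1, 4} is a clique of size 3, and the vertices of any clique must share a bag in every tree decomposition; so some bag has ≥ 3 vertices and tw(G) ≥ 2. Combining the bounds, tw(G) = 2.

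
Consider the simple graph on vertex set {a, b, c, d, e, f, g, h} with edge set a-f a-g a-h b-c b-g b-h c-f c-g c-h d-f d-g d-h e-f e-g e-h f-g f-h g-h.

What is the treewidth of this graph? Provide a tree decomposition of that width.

Treewidth 3.
One optimal decomposition is:
Bags: B1 = {d, f, g, h}  B2 = {e, f, g, h}  B3 = {c, f, g, h}  B4 = {a, f, g, h}  B5 = {b, c, g, h}
Tree: B1–B2, B2–B3, B3–B4, B3–B5

Each bag holds 4 vertices, so the decomposition has width 3, which upper-bounds the treewidth. On the other hand G contains the 4-clique {d, f, g, h}. A clique must lie in a single bag of any decomposition, so no decomposition can have width below 3. The upper and lower bounds meet at 3, so that is the treewidth.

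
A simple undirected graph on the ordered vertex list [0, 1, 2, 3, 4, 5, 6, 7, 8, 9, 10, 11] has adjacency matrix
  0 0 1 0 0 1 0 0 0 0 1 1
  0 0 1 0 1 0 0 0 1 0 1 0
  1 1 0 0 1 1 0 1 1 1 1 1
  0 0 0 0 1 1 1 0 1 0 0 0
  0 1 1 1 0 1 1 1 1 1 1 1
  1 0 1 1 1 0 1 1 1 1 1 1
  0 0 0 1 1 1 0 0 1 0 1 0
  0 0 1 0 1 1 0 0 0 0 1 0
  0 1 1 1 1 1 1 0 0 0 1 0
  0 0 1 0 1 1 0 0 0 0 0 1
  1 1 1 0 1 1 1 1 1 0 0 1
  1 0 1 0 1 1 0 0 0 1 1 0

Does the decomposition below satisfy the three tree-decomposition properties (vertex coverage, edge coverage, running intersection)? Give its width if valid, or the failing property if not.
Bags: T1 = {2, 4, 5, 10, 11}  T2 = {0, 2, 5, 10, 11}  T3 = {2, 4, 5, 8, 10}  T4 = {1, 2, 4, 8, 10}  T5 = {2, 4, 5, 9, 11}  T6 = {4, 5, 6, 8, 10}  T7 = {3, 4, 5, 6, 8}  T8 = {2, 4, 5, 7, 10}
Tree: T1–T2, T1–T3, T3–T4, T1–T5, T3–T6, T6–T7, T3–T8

Every vertex of G appears in some bag (union = {0, 1, 2, 3, 4, 5, 6, 7, 8, 9, 10, 11}); every edge is covered by a bag; and for each vertex v the set of bags containing v is connected in the bag tree. The decomposition is therefore valid. The largest bag has 5 vertices, so the width is 4.

Yes; width 4.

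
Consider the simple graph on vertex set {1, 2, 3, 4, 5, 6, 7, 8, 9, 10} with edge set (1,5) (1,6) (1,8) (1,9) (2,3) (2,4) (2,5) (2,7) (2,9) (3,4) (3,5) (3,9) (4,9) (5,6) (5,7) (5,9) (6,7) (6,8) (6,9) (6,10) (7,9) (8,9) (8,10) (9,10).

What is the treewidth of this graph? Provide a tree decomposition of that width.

Treewidth 3.
One optimal decomposition is:
Bags: B1 = {5, 6, 7, 9}  B2 = {2, 5, 7, 9}  B3 = {1, 5, 6, 9}  B4 = {1, 6, 8, 9}  B5 = {6, 8, 9, 10}  B6 = {2, 3, 5, 9}  B7 = {2, 3, 4, 9}
Tree: B1–B2, B1–B3, B3–B4, B4–B5, B2–B6, B6–B7

Every bag has size at most 4, so the width is 4 − 1 = 3 and tw(G) ≤ 3. For the lower bound, the 4 vertices {1, 6, 8, 9} are pairwise adjacent, and any tree decomposition puts a clique entirely inside one bag — forcing width ≥ 3. The upper and lower bounds meet at 3, so that is the treewidth.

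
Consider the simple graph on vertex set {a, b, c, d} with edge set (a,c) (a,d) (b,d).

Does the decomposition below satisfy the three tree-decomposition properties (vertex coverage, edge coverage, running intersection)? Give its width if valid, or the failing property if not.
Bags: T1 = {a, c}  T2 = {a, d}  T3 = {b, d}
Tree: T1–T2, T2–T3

Checking the three conditions: (i) the bags cover all of {a, b, c, d}; (ii) for each edge, some bag contains both endpoints; (iii) the bags containing any fixed vertex form a subtree. All hold, so the decomposition is valid with width 2 − 1 = 1.

Yes; width 1.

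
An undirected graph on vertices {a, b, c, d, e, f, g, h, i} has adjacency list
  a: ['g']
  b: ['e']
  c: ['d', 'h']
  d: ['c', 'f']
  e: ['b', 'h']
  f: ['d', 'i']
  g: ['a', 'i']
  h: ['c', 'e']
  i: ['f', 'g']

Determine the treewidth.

A width-1 tree decomposition is:
Bags: B1 = {a, g}  B2 = {g, i}  B3 = {f, i}  B4 = {d, f}  B5 = {c, d}  B6 = {c, h}  B7 = {e, h}  B8 = {b, e}
Tree: B1–B2, B2–B3, B3–B4, B4–B5, B5–B6, B6–B7, B7–B8
Each bag holds 2 vertices, so the decomposition has width 1, which upper-bounds the treewidth. G has an edge, so its treewidth is at least 1. Therefore the treewidth is 1.

1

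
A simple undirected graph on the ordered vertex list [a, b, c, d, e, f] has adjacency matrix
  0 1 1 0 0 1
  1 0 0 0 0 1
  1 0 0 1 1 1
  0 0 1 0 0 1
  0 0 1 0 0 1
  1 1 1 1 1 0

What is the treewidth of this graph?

2

A width-2 tree decomposition is:
Bags: B1 = {a, c, f}  B2 = {a, b, f}  B3 = {c, d, f}  B4 = {c, e, f}
Tree: B1–B2, B1–B3, B3–B4
The largest bag has 3 vertices, giving width 2; this decomposition certifies tw(G) ≤ 2. Conversely, {c, d, f} is a clique of size 3, and the vertices of any clique must share a bag in every tree decomposition; so some bag has ≥ 3 vertices and tw(G) ≥ 2. Therefore the treewidth is 2.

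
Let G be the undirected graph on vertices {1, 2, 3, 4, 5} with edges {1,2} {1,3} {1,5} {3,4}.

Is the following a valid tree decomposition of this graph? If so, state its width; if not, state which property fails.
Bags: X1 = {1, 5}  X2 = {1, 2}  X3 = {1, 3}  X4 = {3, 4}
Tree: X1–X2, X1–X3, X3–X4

Vertex coverage: the bags together contain {1, 2, 3, 4, 5}, the full vertex set. Edge coverage: each edge of G has both endpoints in at least one bag. Running intersection: for every vertex, the bags containing it form a connected subtree. All three properties hold, so this is a valid tree decomposition of width max|bag| − 1 = 1, and hence tw(G) ≤ 1.

Yes; width 1.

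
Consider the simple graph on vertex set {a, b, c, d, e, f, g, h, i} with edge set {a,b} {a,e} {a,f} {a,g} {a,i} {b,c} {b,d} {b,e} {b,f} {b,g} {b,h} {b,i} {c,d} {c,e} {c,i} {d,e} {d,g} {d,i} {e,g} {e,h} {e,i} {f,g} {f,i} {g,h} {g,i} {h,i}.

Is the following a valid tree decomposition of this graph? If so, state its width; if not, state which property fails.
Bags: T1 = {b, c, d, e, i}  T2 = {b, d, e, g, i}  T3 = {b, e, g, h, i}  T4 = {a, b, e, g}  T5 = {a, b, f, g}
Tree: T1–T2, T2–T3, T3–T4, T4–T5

A tree decomposition must satisfy three properties: every vertex lies in some bag; for every edge, both endpoints lie together in some bag; and for every vertex, the bags containing it form a connected subtree. Here edge (i,a) lies in no bag, so the decomposition is invalid.

No — edge (i,a) lies in no bag.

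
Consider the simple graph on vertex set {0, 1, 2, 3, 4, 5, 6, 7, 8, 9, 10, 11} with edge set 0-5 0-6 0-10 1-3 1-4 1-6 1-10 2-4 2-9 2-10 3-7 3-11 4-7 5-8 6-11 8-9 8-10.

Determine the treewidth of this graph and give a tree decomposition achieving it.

The largest bag has 4 vertices, giving width 3; this decomposition certifies tw(G) ≤ 3. For the lower bound: the 4 vertex sets {3,7,11}, {6}, {1}, {0,2,4,10} are disjoint, each induces a connected subgraph, and every pair is joined by at least one edge of G. Contracting each set to a single vertex therefore yields K_{4} as a minor, and since treewidth is minor-monotone, tw(G) ≥ tw(K_{4}) = 3. Hence tw(G) = 3 exactly.

Treewidth 3.
One optimal decomposition is:
Bags: B1 = {3, 6, 7, 11}  B2 = {1, 3, 6, 7}  B3 = {1, 4, 6, 7}  B4 = {0, 1, 4, 6}  B5 = {0, 1, 4, 10}  B6 = {0, 2, 4, 10}  B7 = {0, 2, 5, 10}  B8 = {2, 5, 8, 10}  B9 = {2, 5, 8, 9}
Tree: B1–B2, B2–B3, B3–B4, B4–B5, B5–B6, B6–B7, B7–B8, B8–B9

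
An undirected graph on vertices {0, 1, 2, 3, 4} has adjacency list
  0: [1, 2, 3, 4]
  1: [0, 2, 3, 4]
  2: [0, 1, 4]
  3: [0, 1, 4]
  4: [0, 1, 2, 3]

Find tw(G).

3

A width-3 tree decomposition is:
Bags: B1 = {0, 1, 2, 4}  B2 = {0, 1, 3, 4}
Tree: B1–B2
Every bag has size at most 4, so the width is 4 − 1 = 3 and tw(G) ≤ 3. For the lower bound, the 4 vertices {0, 1, 2, 4} are pairwise adjacent, and any tree decomposition puts a clique entirely inside one bag — forcing width ≥ 3. Hence tw(G) = 3 exactly.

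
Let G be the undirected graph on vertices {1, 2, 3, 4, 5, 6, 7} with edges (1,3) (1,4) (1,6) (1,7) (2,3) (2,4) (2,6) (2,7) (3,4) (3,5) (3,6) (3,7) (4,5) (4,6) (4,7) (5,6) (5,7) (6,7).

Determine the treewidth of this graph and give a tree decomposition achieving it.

Treewidth 4.
Bags: B1 = {2, 3, 4, 6, 7}  B2 = {1, 3, 4, 6, 7}  B3 = {3, 4, 5, 6, 7}
Tree: B1–B2, B1–B3

Every bag has size at most 5, so the width is 5 − 1 = 4 and tw(G) ≤ 4. On the other hand G contains the 5-clique {1, 3, 4, 6, 7}. A clique must lie in a single bag of any decomposition, so no decomposition can have width below 4. Hence tw(G) = 4 exactly.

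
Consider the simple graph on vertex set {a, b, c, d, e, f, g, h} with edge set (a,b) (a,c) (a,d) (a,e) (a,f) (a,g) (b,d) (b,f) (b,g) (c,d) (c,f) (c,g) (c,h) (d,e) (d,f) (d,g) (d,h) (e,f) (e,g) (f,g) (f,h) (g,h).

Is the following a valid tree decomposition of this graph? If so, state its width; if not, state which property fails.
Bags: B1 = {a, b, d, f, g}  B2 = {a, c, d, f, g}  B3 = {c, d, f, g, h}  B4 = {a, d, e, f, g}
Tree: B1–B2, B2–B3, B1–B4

Yes; width 4.

Vertex coverage: the bags together contain {a, b, c, d, e, f, g, h}, the full vertex set. Edge coverage: each edge of G has both endpoints in at least one bag. Running intersection: for every vertex, the bags containing it form a connected subtree. All three properties hold, so this is a valid tree decomposition of width max|bag| − 1 = 4, and hence tw(G) ≤ 4.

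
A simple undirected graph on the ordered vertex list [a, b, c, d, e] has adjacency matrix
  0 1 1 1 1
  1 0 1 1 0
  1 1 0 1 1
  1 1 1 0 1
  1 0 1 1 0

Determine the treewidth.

3

A width-3 tree decomposition is:
Bags: B1 = {a, c, d, e}  B2 = {a, b, c, d}
Tree: B1–B2
Each bag holds 4 vertices, so the decomposition has width 3, which upper-bounds the treewidth. On the other hand G contains the 4-clique {a, c, d, e}. A clique must lie in a single bag of any decomposition, so no decomposition can have width below 3. Therefore the treewidth is 3.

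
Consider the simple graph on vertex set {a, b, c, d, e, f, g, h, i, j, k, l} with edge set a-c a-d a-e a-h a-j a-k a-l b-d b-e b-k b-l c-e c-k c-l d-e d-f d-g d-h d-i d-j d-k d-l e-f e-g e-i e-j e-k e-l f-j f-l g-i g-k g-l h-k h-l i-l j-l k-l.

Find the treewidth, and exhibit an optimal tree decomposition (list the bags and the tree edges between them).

Treewidth 4.
One optimal decomposition is:
Bags: B1 = {d, e, g, k, l}  B2 = {a, d, e, k, l}  B3 = {a, d, h, k, l}  B4 = {d, e, g, i, l}  B5 = {a, c, e, k, l}  B6 = {a, d, e, j, l}  B7 = {b, d, e, k, l}  B8 = {d, e, f, j, l}
Tree: B1–B2, B2–B3, B1–B4, B2–B5, B2–B6, B1–B7, B6–B8

Each bag holds 5 vertices, so the decomposition has width 4, which upper-bounds the treewidth. For the lower bound, the 5 vertices {d, e, f, j, l} are pairwise adjacent, and any tree decomposition puts a clique entirely inside one bag — forcing width ≥ 4. Hence tw(G) = 4 exactly.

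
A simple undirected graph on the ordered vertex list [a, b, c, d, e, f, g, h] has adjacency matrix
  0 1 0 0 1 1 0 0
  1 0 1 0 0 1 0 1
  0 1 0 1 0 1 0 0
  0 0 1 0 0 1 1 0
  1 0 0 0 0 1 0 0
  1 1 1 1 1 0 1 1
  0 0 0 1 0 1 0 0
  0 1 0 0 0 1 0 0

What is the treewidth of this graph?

2

A width-2 tree decomposition is:
Bags: B1 = {b, c, f}  B2 = {c, d, f}  B3 = {a, b, f}  B4 = {b, f, h}  B5 = {d, f, g}  B6 = {a, e, f}
Tree: B1–B2, B1–B3, B1–B4, B2–B5, B3–B6
The largest bag has 3 vertices, giving width 2; this decomposition certifies tw(G) ≤ 2. For the lower bound, the 3 vertices {d, f, g} are pairwise adjacent, and any tree decomposition puts a clique entirely inside one bag — forcing width ≥ 2. The upper and lower bounds meet at 2, so that is the treewidth.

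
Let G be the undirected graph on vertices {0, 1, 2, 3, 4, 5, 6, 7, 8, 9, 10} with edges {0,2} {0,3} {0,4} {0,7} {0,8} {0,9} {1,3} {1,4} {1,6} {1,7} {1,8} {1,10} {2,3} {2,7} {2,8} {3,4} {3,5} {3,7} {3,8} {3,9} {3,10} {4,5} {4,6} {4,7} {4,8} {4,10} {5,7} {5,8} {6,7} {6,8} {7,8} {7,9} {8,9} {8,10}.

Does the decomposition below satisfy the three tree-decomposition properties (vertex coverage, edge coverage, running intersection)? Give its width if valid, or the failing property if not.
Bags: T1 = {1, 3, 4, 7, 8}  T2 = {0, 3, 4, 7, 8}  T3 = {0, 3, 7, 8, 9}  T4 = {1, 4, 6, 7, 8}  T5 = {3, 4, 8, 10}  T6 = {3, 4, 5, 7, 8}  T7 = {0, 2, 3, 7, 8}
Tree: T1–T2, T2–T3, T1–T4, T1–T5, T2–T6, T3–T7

A tree decomposition must satisfy three properties: every vertex lies in some bag; for every edge, both endpoints lie together in some bag; and for every vertex, the bags containing it form a connected subtree. Here edge (1,10) lies in no bag, so the decomposition is invalid.

No — edge (1,10) lies in no bag.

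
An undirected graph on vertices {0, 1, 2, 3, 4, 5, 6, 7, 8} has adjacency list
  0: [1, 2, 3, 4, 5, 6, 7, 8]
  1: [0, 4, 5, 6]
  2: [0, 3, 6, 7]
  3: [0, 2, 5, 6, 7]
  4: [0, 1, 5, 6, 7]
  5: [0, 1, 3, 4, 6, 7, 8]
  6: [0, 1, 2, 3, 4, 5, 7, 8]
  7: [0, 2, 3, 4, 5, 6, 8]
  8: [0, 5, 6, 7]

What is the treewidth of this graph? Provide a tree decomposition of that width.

The largest bag has 5 vertices, giving width 4; this decomposition certifies tw(G) ≤ 4. On the other hand G contains the 5-clique {0, 2, 3, 6, 7}. A clique must lie in a single bag of any decomposition, so no decomposition can have width below 4. Combining the bounds, tw(G) = 4.

Treewidth 4.
One such decomposition:
Bags: B1 = {0, 4, 5, 6, 7}  B2 = {0, 3, 5, 6, 7}  B3 = {0, 2, 3, 6, 7}  B4 = {0, 5, 6, 7, 8}  B5 = {0, 1, 4, 5, 6}
Tree: B1–B2, B2–B3, B2–B4, B1–B5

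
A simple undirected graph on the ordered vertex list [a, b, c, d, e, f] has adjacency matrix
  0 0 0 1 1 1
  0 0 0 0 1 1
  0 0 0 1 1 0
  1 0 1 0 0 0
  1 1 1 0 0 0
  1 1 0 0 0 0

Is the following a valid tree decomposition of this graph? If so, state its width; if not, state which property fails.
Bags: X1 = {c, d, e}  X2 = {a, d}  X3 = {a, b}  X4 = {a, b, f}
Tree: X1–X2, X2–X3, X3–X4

No — edge (e,a) lies in no bag.

A tree decomposition must satisfy three properties: every vertex lies in some bag; for every edge, both endpoints lie together in some bag; and for every vertex, the bags containing it form a connected subtree. Here edge (e,a) lies in no bag, so the decomposition is invalid.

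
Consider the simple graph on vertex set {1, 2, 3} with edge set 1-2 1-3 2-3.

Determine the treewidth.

2

A width-2 tree decomposition is:
Bags: B1 = {1, 2, 3}
Tree: (single bag)
With just one bag of size 3, the width is 3 − 1 = 2, so tw(G) ≤ 2. For the lower bound, the 3 vertices {1, 2, 3} are pairwise adjacent, and any tree decomposition puts a clique entirely inside one bag — forcing width ≥ 2. The upper and lower bounds meet at 2, so that is the treewidth.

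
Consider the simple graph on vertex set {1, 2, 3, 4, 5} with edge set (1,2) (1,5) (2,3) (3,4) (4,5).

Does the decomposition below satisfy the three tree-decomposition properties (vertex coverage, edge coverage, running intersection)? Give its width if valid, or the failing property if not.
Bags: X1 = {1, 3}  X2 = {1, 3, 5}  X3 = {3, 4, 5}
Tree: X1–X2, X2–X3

A tree decomposition must satisfy three properties: every vertex lies in some bag; for every edge, both endpoints lie together in some bag; and for every vertex, the bags containing it form a connected subtree. Here vertex 2 appears in no bag, so the decomposition is invalid.

No — vertex 2 appears in no bag.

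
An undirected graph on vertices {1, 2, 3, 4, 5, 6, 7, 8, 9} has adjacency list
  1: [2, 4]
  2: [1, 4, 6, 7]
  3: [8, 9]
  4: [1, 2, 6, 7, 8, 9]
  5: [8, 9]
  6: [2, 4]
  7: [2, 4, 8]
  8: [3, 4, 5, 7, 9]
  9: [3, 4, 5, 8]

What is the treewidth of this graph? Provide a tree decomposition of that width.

Every bag has size at most 3, so the width is 3 − 1 = 2 and tw(G) ≤ 2. Conversely, {3, 8, 9} is a clique of size 3, and the vertices of any clique must share a bag in every tree decomposition; so some bag has ≥ 3 vertices and tw(G) ≥ 2. Therefore the treewidth is 2.

Treewidth 2.
One optimal decomposition is:
Bags: B1 = {2, 4, 7}  B2 = {1, 2, 4}  B3 = {4, 7, 8}  B4 = {4, 8, 9}  B5 = {2, 4, 6}  B6 = {5, 8, 9}  B7 = {3, 8, 9}
Tree: B1–B2, B1–B3, B3–B4, B2–B5, B4–B6, B6–B7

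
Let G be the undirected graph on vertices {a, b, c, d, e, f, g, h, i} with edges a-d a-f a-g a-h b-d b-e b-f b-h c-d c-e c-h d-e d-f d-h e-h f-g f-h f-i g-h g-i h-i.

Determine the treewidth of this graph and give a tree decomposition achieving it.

Treewidth 3.
One such decomposition:
Bags: B1 = {b, d, e, h}  B2 = {b, d, f, h}  B3 = {a, d, f, h}  B4 = {a, f, g, h}  B5 = {c, d, e, h}  B6 = {f, g, h, i}
Tree: B1–B2, B2–B3, B3–B4, B1–B5, B4–B6

The largest bag has 4 vertices, giving width 3; this decomposition certifies tw(G) ≤ 3. For the lower bound, the 4 vertices {c, d, e, h} are pairwise adjacent, and any tree decomposition puts a clique entirely inside one bag — forcing width ≥ 3. Combining the bounds, tw(G) = 3.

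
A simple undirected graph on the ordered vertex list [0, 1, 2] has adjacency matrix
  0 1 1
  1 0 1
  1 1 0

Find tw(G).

A width-2 tree decomposition is:
Bags: B1 = {0, 1, 2}
Tree: (single bag)
With just one bag of size 3, the width is 3 − 1 = 2, so tw(G) ≤ 2. On the other hand G contains the 3-clique {0, 1, 2}. A clique must lie in a single bag of any decomposition, so no decomposition can have width below 2. Hence tw(G) = 2 exactly.

2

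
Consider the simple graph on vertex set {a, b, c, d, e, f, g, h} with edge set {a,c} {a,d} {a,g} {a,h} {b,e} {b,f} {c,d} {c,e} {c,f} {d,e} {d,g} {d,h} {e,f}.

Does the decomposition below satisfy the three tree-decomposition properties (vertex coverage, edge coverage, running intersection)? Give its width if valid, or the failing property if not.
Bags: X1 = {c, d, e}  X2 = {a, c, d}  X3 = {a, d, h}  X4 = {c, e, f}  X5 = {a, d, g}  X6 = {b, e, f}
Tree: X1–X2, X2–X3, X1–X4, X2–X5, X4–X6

Yes; width 2.

Checking the three conditions: (i) the bags cover all of {a, b, c, d, e, f, g, h}; (ii) for each edge, some bag contains both endpoints; (iii) the bags containing any fixed vertex form a subtree. All hold, so the decomposition is valid with width 3 − 1 = 2.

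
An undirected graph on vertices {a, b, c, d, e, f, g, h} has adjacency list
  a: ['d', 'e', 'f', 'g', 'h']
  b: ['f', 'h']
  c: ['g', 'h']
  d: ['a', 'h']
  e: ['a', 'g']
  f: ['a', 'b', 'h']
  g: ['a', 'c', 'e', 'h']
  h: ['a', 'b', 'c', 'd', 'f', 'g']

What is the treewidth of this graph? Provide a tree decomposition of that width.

Treewidth 2.
One such decomposition:
Bags: B1 = {a, g, h}  B2 = {a, e, g}  B3 = {a, f, h}  B4 = {c, g, h}  B5 = {b, f, h}  B6 = {a, d, h}
Tree: B1–B2, B1–B3, B1–B4, B3–B5, B1–B6

Each bag holds 3 vertices, so the decomposition has width 2, which upper-bounds the treewidth. Conversely, {a, e, g} is a clique of size 3, and the vertices of any clique must share a bag in every tree decomposition; so some bag has ≥ 3 vertices and tw(G) ≥ 2. The upper and lower bounds meet at 2, so that is the treewidth.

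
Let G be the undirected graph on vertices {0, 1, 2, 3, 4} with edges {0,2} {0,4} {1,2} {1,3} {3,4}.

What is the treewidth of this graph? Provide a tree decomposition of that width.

Each bag holds 3 vertices, so the decomposition has width 2, which upper-bounds the treewidth. For the lower bound, G contains the cycle 4–3–1–2–0–4, so G is not a forest; only forests have treewidth ≤ 1, hence tw(G) ≥ 2. Therefore the treewidth is 2.

Treewidth 2.
One optimal decomposition is:
Bags: B1 = {1, 3, 4}  B2 = {1, 2, 4}  B3 = {0, 2, 4}
Tree: B1–B2, B2–B3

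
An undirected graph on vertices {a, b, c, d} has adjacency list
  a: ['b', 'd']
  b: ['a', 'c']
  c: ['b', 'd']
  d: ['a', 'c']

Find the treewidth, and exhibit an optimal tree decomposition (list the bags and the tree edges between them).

Treewidth 2.
One optimal decomposition is:
Bags: B1 = {b, c, d}  B2 = {a, b, d}
Tree: B1–B2

Every bag has size at most 3, so the width is 3 − 1 = 2 and tw(G) ≤ 2. For the lower bound, G contains the cycle b–c–d–a–b, so G is not a forest; only forests have treewidth ≤ 1, hence tw(G) ≥ 2. Therefore the treewidth is 2.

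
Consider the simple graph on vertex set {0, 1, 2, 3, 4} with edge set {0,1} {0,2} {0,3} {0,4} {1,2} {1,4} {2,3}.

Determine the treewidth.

A width-2 tree decomposition is:
Bags: B1 = {0, 1, 2}  B2 = {0, 1, 4}  B3 = {0, 2, 3}
Tree: B1–B2, B1–B3
Every bag has size at most 3, so the width is 3 − 1 = 2 and tw(G) ≤ 2. Conversely, {0, 1, 2} is a clique of size 3, and the vertices of any clique must share a bag in every tree decomposition; so some bag has ≥ 3 vertices and tw(G) ≥ 2. The upper and lower bounds meet at 2, so that is the treewidth.

2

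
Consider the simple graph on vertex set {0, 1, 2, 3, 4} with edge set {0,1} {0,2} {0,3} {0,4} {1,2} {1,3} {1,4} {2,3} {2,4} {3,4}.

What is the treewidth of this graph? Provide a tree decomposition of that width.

Treewidth 4.
Bags: B1 = {0, 1, 2, 3, 4}
Tree: (single bag)

With just one bag of size 5, the width is 5 − 1 = 4, so tw(G) ≤ 4. On the other hand G contains the 5-clique {0, 1, 2, 3, 4}. A clique must lie in a single bag of any decomposition, so no decomposition can have width below 4. Hence tw(G) = 4 exactly.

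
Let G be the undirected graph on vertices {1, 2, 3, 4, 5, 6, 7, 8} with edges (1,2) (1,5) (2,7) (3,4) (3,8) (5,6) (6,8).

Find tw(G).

1

A width-1 tree decomposition is:
Bags: B1 = {2, 7}  B2 = {1, 2}  B3 = {1, 5}  B4 = {5, 6}  B5 = {6, 8}  B6 = {3, 8}  B7 = {3, 4}
Tree: B1–B2, B2–B3, B3–B4, B4–B5, B5–B6, B6–B7
Every bag has size at most 2, so the width is 2 − 1 = 1 and tw(G) ≤ 1. G has an edge, so its treewidth is at least 1. Hence tw(G) = 1 exactly.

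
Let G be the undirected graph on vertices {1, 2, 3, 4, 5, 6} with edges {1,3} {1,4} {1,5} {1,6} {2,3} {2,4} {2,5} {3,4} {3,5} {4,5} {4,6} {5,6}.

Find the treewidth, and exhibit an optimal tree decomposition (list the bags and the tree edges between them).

Every bag has size at most 4, so the width is 4 − 1 = 3 and tw(G) ≤ 3. For the lower bound, the 4 vertices {1, 3, 4, 5} are pairwise adjacent, and any tree decomposition puts a clique entirely inside one bag — forcing width ≥ 3. The upper and lower bounds meet at 3, so that is the treewidth.

Treewidth 3.
Bags: B1 = {1, 3, 4, 5}  B2 = {1, 4, 5, 6}  B3 = {2, 3, 4, 5}
Tree: B1–B2, B1–B3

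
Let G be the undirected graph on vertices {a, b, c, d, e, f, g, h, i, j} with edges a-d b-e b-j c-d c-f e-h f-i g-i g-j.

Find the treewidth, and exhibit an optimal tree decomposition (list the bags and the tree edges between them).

Treewidth 1.
One optimal decomposition is:
Bags: B1 = {a, d}  B2 = {c, d}  B3 = {c, f}  B4 = {f, i}  B5 = {g, i}  B6 = {g, j}  B7 = {b, j}  B8 = {b, e}  B9 = {e, h}
Tree: B1–B2, B2–B3, B3–B4, B4–B5, B5–B6, B6–B7, B7–B8, B8–B9

Every bag has size at most 2, so the width is 2 − 1 = 1 and tw(G) ≤ 1. Any graph with an edge has treewidth ≥ 1, and G has the edge a–d. Combining the bounds, tw(G) = 1.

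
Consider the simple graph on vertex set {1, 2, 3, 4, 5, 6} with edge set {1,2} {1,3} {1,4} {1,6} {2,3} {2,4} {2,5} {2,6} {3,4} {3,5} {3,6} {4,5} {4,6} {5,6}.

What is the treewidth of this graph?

4

A width-4 tree decomposition is:
Bags: B1 = {1, 2, 3, 4, 6}  B2 = {2, 3, 4, 5, 6}
Tree: B1–B2
The largest bag has 5 vertices, giving width 4; this decomposition certifies tw(G) ≤ 4. On the other hand G contains the 5-clique {1, 2, 3, 4, 6}. A clique must lie in a single bag of any decomposition, so no decomposition can have width below 4. Hence tw(G) = 4 exactly.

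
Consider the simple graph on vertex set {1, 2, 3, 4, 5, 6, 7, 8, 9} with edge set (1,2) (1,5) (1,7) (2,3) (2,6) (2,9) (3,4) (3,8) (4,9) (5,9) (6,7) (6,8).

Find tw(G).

3

A width-3 tree decomposition is:
Bags: B1 = {1, 5, 7, 9}  B2 = {1, 2, 7, 9}  B3 = {2, 6, 7, 9}  B4 = {2, 4, 6, 9}  B5 = {2, 3, 4, 6}  B6 = {3, 4, 6, 8}
Tree: B1–B2, B2–B3, B3–B4, B4–B5, B5–B6
Every bag has size at most 4, so the width is 4 − 1 = 3 and tw(G) ≤ 3. For the lower bound: the 4 vertex sets {1,5,7}, {9}, {2}, {3,4,6,8} are disjoint, each induces a connected subgraph, and every pair is joined by at least one edge of G. Contracting each set to a single vertex therefore yields K_{4} as a minor, and since treewidth is minor-monotone, tw(G) ≥ tw(K_{4}) = 3. Therefore the treewidth is 3.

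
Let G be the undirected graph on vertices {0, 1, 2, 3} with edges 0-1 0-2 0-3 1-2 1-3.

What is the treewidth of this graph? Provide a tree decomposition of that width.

Treewidth 2.
One such decomposition:
Bags: B1 = {0, 1, 2}  B2 = {0, 1, 3}
Tree: B1–B2

Each bag holds 3 vertices, so the decomposition has width 2, which upper-bounds the treewidth. For the lower bound, the 3 vertices {0, 1, 2} are pairwise adjacent, and any tree decomposition puts a clique entirely inside one bag — forcing width ≥ 2. Hence tw(G) = 2 exactly.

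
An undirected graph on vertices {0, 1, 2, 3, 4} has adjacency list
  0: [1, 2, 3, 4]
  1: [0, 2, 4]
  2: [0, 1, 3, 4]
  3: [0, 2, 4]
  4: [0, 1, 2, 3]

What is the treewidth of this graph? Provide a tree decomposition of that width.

Treewidth 3.
One optimal decomposition is:
Bags: B1 = {0, 2, 3, 4}  B2 = {0, 1, 2, 4}
Tree: B1–B2

Every bag has size at most 4, so the width is 4 − 1 = 3 and tw(G) ≤ 3. On the other hand G contains the 4-clique {0, 1, 2, 4}. A clique must lie in a single bag of any decomposition, so no decomposition can have width below 3. The upper and lower bounds meet at 3, so that is the treewidth.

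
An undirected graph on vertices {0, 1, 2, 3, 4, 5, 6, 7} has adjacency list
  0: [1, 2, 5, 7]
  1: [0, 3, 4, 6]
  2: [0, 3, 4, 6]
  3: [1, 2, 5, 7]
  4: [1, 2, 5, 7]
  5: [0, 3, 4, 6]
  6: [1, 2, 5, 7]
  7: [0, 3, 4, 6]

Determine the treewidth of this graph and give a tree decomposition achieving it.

Treewidth 4.
One optimal decomposition is:
Bags: B1 = {0, 1, 3, 4, 6}  B2 = {0, 3, 4, 6, 7}  B3 = {0, 2, 3, 4, 6}  B4 = {0, 3, 4, 5, 6}
Tree: B1–B2, B2–B3, B3–B4

Every bag has size at most 5, so the width is 5 − 1 = 4 and tw(G) ≤ 4. For the lower bound: the 5 vertex sets {1,4}, {6,7}, {0,2}, {3}, {5} are disjoint, each induces a connected subgraph, and every pair is joined by at least one edge of G. Contracting each set to a single vertex therefore yields K_{5} as a minor, and since treewidth is minor-monotone, tw(G) ≥ tw(K_{5}) = 4. The upper and lower bounds meet at 4, so that is the treewidth.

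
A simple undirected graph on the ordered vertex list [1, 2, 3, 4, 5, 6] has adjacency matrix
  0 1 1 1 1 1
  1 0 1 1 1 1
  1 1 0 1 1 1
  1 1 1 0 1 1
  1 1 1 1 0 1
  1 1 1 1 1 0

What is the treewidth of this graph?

A width-5 tree decomposition is:
Bags: B1 = {1, 2, 3, 4, 5, 6}
Tree: (single bag)
With just one bag of size 6, the width is 6 − 1 = 5, so tw(G) ≤ 5. On the other hand G contains the 6-clique {1, 2, 3, 4, 5, 6}. A clique must lie in a single bag of any decomposition, so no decomposition can have width below 5. Combining the bounds, tw(G) = 5.

5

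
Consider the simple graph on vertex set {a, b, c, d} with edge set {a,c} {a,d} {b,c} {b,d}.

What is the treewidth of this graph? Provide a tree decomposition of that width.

The largest bag has 3 vertices, giving width 2; this decomposition certifies tw(G) ≤ 2. For the lower bound, G contains the cycle b–d–a–c–b, so G is not a forest; only forests have treewidth ≤ 1, hence tw(G) ≥ 2. The upper and lower bounds meet at 2, so that is the treewidth.

Treewidth 2.
One optimal decomposition is:
Bags: B1 = {a, b, d}  B2 = {a, b, c}
Tree: B1–B2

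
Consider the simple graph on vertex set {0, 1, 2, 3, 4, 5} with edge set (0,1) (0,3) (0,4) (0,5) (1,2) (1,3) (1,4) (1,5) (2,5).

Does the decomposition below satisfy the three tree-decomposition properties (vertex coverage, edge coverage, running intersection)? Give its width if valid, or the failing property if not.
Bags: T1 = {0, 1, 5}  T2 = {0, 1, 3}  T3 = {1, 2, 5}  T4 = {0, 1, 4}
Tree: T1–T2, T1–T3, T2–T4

Checking the three conditions: (i) the bags cover all of {0, 1, 2, 3, 4, 5}; (ii) for each edge, some bag contains both endpoints; (iii) the bags containing any fixed vertex form a subtree. All hold, so the decomposition is valid with width 3 − 1 = 2.

Yes; width 2.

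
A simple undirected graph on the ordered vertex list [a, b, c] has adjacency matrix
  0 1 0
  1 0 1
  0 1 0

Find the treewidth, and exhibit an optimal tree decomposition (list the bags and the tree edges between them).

Each bag holds 2 vertices, so the decomposition has width 1, which upper-bounds the treewidth. G has an edge, so its treewidth is at least 1. Therefore the treewidth is 1.

Treewidth 1.
One optimal decomposition is:
Bags: B1 = {b, c}  B2 = {a, b}
Tree: B1–B2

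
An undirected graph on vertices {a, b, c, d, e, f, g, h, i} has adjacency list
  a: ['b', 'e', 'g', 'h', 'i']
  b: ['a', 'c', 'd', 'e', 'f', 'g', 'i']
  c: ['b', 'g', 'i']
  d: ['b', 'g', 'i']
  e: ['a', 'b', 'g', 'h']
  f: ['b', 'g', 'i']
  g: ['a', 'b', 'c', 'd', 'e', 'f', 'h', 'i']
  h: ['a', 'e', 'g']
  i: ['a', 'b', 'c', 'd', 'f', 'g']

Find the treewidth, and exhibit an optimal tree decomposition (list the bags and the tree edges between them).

Every bag has size at most 4, so the width is 4 − 1 = 3 and tw(G) ≤ 3. Conversely, {a, e, g, h} is a clique of size 4, and the vertices of any clique must share a bag in every tree decomposition; so some bag has ≥ 4 vertices and tw(G) ≥ 3. Hence tw(G) = 3 exactly.

Treewidth 3.
One such decomposition:
Bags: B1 = {a, b, e, g}  B2 = {a, b, g, i}  B3 = {a, e, g, h}  B4 = {b, f, g, i}  B5 = {b, c, g, i}  B6 = {b, d, g, i}
Tree: B1–B2, B1–B3, B2–B4, B2–B5, B2–B6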